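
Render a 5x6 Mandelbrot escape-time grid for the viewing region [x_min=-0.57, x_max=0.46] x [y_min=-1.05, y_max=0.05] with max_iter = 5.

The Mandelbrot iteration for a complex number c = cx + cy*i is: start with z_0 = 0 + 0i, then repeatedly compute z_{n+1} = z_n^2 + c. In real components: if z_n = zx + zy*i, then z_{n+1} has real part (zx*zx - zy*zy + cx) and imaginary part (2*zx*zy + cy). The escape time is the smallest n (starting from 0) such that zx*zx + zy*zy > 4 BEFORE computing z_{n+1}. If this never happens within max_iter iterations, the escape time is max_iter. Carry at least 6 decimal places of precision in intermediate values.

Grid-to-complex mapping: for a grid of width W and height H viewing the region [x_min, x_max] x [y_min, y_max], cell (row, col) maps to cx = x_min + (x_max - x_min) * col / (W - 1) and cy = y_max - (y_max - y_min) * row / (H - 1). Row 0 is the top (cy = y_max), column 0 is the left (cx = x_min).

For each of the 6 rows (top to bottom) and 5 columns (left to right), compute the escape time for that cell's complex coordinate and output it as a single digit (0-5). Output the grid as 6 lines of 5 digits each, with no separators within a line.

Answer: 55555
55555
55555
55555
45553
45542

Derivation:
(row=0, col=0): c = -0.5700 + 0.0500i → escape time 5
(row=0, col=1): c = -0.3125 + 0.0500i → escape time 5
(row=0, col=2): c = -0.0550 + 0.0500i → escape time 5
(row=0, col=3): c = 0.2025 + 0.0500i → escape time 5
(row=0, col=4): c = 0.4600 + 0.0500i → escape time 5
(row=1, col=0): c = -0.5700 + -0.1700i → escape time 5
(row=1, col=1): c = -0.3125 + -0.1700i → escape time 5
(row=1, col=2): c = -0.0550 + -0.1700i → escape time 5
(row=1, col=3): c = 0.2025 + -0.1700i → escape time 5
(row=1, col=4): c = 0.4600 + -0.1700i → escape time 5
(row=2, col=0): c = -0.5700 + -0.3900i → escape time 5
(row=2, col=1): c = -0.3125 + -0.3900i → escape time 5
(row=2, col=2): c = -0.0550 + -0.3900i → escape time 5
(row=2, col=3): c = 0.2025 + -0.3900i → escape time 5
(row=2, col=4): c = 0.4600 + -0.3900i → escape time 5
(row=3, col=0): c = -0.5700 + -0.6100i → escape time 5
(row=3, col=1): c = -0.3125 + -0.6100i → escape time 5
(row=3, col=2): c = -0.0550 + -0.6100i → escape time 5
(row=3, col=3): c = 0.2025 + -0.6100i → escape time 5
(row=3, col=4): c = 0.4600 + -0.6100i → escape time 5
(row=4, col=0): c = -0.5700 + -0.8300i → escape time 4
(row=4, col=1): c = -0.3125 + -0.8300i → escape time 5
(row=4, col=2): c = -0.0550 + -0.8300i → escape time 5
(row=4, col=3): c = 0.2025 + -0.8300i → escape time 5
(row=4, col=4): c = 0.4600 + -0.8300i → escape time 3
(row=5, col=0): c = -0.5700 + -1.0500i → escape time 4
(row=5, col=1): c = -0.3125 + -1.0500i → escape time 5
(row=5, col=2): c = -0.0550 + -1.0500i → escape time 5
(row=5, col=3): c = 0.2025 + -1.0500i → escape time 4
(row=5, col=4): c = 0.4600 + -1.0500i → escape time 2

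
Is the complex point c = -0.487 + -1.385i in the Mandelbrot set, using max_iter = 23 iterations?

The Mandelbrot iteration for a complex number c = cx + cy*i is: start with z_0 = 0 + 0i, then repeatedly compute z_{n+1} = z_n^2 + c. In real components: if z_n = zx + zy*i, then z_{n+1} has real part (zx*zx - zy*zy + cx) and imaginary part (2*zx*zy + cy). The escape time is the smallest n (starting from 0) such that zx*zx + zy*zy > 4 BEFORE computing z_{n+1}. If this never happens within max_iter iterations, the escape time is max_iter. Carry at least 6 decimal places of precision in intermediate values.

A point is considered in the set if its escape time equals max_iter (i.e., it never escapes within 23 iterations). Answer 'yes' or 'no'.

Answer: no

Derivation:
z_0 = 0 + 0i, c = -0.4870 + -1.3850i
Iter 1: z = -0.4870 + -1.3850i, |z|^2 = 2.1554
Iter 2: z = -2.1681 + -0.0360i, |z|^2 = 4.7018
Escaped at iteration 2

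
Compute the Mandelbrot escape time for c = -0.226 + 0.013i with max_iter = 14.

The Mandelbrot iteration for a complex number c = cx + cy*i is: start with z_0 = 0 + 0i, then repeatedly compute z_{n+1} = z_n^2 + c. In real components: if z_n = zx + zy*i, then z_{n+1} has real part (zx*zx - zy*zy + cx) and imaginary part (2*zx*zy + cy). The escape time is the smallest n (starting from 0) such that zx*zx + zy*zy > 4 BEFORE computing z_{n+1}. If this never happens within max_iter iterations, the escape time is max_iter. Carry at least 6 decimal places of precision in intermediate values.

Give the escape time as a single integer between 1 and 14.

z_0 = 0 + 0i, c = -0.2260 + 0.0130i
Iter 1: z = -0.2260 + 0.0130i, |z|^2 = 0.0512
Iter 2: z = -0.1751 + 0.0071i, |z|^2 = 0.0307
Iter 3: z = -0.1954 + 0.0105i, |z|^2 = 0.0383
Iter 4: z = -0.1879 + 0.0089i, |z|^2 = 0.0354
Iter 5: z = -0.1908 + 0.0097i, |z|^2 = 0.0365
Iter 6: z = -0.1897 + 0.0093i, |z|^2 = 0.0361
Iter 7: z = -0.1901 + 0.0095i, |z|^2 = 0.0362
Iter 8: z = -0.1900 + 0.0094i, |z|^2 = 0.0362
Iter 9: z = -0.1900 + 0.0094i, |z|^2 = 0.0362
Iter 10: z = -0.1900 + 0.0094i, |z|^2 = 0.0362
Iter 11: z = -0.1900 + 0.0094i, |z|^2 = 0.0362
Iter 12: z = -0.1900 + 0.0094i, |z|^2 = 0.0362
Iter 13: z = -0.1900 + 0.0094i, |z|^2 = 0.0362

Answer: 14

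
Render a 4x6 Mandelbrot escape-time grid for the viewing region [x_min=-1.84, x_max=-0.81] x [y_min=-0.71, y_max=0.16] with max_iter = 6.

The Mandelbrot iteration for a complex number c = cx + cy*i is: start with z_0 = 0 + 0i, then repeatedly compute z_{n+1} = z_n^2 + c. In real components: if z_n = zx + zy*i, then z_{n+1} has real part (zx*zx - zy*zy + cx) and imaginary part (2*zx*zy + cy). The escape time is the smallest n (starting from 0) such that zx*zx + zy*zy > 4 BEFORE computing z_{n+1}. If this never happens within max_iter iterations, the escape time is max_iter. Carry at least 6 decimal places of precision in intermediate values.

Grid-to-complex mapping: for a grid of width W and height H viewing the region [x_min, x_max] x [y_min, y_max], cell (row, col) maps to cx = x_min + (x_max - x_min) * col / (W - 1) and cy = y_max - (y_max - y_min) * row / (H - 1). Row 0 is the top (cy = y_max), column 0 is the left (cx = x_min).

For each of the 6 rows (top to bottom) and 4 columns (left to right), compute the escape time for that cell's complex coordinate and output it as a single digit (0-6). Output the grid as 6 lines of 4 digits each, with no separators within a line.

Answer: 4566
6666
4566
3466
3346
2334

Derivation:
(row=0, col=0): c = -1.8400 + 0.1600i → escape time 4
(row=0, col=1): c = -1.4967 + 0.1600i → escape time 5
(row=0, col=2): c = -1.1533 + 0.1600i → escape time 6
(row=0, col=3): c = -0.8100 + 0.1600i → escape time 6
(row=1, col=0): c = -1.8400 + -0.0140i → escape time 6
(row=1, col=1): c = -1.4967 + -0.0140i → escape time 6
(row=1, col=2): c = -1.1533 + -0.0140i → escape time 6
(row=1, col=3): c = -0.8100 + -0.0140i → escape time 6
(row=2, col=0): c = -1.8400 + -0.1880i → escape time 4
(row=2, col=1): c = -1.4967 + -0.1880i → escape time 5
(row=2, col=2): c = -1.1533 + -0.1880i → escape time 6
(row=2, col=3): c = -0.8100 + -0.1880i → escape time 6
(row=3, col=0): c = -1.8400 + -0.3620i → escape time 3
(row=3, col=1): c = -1.4967 + -0.3620i → escape time 4
(row=3, col=2): c = -1.1533 + -0.3620i → escape time 6
(row=3, col=3): c = -0.8100 + -0.3620i → escape time 6
(row=4, col=0): c = -1.8400 + -0.5360i → escape time 3
(row=4, col=1): c = -1.4967 + -0.5360i → escape time 3
(row=4, col=2): c = -1.1533 + -0.5360i → escape time 4
(row=4, col=3): c = -0.8100 + -0.5360i → escape time 6
(row=5, col=0): c = -1.8400 + -0.7100i → escape time 2
(row=5, col=1): c = -1.4967 + -0.7100i → escape time 3
(row=5, col=2): c = -1.1533 + -0.7100i → escape time 3
(row=5, col=3): c = -0.8100 + -0.7100i → escape time 4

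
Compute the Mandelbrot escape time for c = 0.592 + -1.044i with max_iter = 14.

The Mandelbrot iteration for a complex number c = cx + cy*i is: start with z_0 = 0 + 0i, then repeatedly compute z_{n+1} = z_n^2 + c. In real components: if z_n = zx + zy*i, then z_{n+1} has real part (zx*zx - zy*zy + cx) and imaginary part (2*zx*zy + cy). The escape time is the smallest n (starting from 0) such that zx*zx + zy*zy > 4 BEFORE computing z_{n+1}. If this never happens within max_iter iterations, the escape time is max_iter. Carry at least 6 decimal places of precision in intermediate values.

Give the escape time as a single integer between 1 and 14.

Answer: 2

Derivation:
z_0 = 0 + 0i, c = 0.5920 + -1.0440i
Iter 1: z = 0.5920 + -1.0440i, |z|^2 = 1.4404
Iter 2: z = -0.1475 + -2.2801i, |z|^2 = 5.2206
Escaped at iteration 2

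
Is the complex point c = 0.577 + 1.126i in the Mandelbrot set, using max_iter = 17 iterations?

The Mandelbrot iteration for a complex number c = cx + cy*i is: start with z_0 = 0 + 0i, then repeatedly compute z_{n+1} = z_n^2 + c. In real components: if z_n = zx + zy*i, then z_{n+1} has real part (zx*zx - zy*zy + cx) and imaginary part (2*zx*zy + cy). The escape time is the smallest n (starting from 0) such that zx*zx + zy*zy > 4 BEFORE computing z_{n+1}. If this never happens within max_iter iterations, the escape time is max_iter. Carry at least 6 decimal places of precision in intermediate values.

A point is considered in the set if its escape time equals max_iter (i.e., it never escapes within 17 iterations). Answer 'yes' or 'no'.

Answer: no

Derivation:
z_0 = 0 + 0i, c = 0.5770 + 1.1260i
Iter 1: z = 0.5770 + 1.1260i, |z|^2 = 1.6008
Iter 2: z = -0.3579 + 2.4254i, |z|^2 = 6.0107
Escaped at iteration 2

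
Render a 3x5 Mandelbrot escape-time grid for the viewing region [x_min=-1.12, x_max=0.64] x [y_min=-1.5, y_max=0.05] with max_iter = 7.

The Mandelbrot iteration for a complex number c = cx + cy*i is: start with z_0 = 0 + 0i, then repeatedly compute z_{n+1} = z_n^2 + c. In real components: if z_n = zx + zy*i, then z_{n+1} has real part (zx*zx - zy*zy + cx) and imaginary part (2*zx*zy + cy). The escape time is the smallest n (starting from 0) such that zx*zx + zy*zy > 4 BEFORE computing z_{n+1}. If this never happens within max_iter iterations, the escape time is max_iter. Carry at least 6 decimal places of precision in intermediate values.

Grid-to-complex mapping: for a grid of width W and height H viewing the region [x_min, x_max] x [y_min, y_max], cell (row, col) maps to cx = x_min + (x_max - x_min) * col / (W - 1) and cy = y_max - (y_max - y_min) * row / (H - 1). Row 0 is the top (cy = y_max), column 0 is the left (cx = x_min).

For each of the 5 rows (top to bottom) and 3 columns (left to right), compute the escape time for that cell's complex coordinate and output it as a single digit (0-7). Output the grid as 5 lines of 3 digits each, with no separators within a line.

Answer: 774
773
373
352
222

Derivation:
(row=0, col=0): c = -1.1200 + 0.0500i → escape time 7
(row=0, col=1): c = -0.2400 + 0.0500i → escape time 7
(row=0, col=2): c = 0.6400 + 0.0500i → escape time 4
(row=1, col=0): c = -1.1200 + -0.3375i → escape time 7
(row=1, col=1): c = -0.2400 + -0.3375i → escape time 7
(row=1, col=2): c = 0.6400 + -0.3375i → escape time 3
(row=2, col=0): c = -1.1200 + -0.7250i → escape time 3
(row=2, col=1): c = -0.2400 + -0.7250i → escape time 7
(row=2, col=2): c = 0.6400 + -0.7250i → escape time 3
(row=3, col=0): c = -1.1200 + -1.1125i → escape time 3
(row=3, col=1): c = -0.2400 + -1.1125i → escape time 5
(row=3, col=2): c = 0.6400 + -1.1125i → escape time 2
(row=4, col=0): c = -1.1200 + -1.5000i → escape time 2
(row=4, col=1): c = -0.2400 + -1.5000i → escape time 2
(row=4, col=2): c = 0.6400 + -1.5000i → escape time 2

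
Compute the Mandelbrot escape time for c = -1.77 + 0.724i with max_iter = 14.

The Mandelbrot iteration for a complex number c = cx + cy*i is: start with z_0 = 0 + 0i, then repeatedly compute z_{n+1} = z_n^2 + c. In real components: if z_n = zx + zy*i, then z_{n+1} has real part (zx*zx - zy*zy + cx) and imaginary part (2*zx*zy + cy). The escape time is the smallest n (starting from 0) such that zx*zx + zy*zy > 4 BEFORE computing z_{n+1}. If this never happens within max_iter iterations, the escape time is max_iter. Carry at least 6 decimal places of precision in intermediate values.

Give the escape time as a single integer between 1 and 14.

z_0 = 0 + 0i, c = -1.7700 + 0.7240i
Iter 1: z = -1.7700 + 0.7240i, |z|^2 = 3.6571
Iter 2: z = 0.8387 + -1.8390i, |z|^2 = 4.0852
Escaped at iteration 2

Answer: 2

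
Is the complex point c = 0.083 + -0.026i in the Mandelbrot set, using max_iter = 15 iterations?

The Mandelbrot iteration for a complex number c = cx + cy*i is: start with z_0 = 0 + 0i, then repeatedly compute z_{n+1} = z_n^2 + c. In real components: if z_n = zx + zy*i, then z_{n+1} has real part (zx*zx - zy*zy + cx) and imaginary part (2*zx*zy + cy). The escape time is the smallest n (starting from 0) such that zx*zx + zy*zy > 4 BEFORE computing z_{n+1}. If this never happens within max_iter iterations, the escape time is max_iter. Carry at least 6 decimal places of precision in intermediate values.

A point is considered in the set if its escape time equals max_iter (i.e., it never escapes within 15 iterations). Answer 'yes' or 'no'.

z_0 = 0 + 0i, c = 0.0830 + -0.0260i
Iter 1: z = 0.0830 + -0.0260i, |z|^2 = 0.0076
Iter 2: z = 0.0892 + -0.0303i, |z|^2 = 0.0089
Iter 3: z = 0.0900 + -0.0314i, |z|^2 = 0.0091
Iter 4: z = 0.0901 + -0.0317i, |z|^2 = 0.0091
Iter 5: z = 0.0901 + -0.0317i, |z|^2 = 0.0091
Iter 6: z = 0.0901 + -0.0317i, |z|^2 = 0.0091
Iter 7: z = 0.0901 + -0.0317i, |z|^2 = 0.0091
Iter 8: z = 0.0901 + -0.0317i, |z|^2 = 0.0091
Iter 9: z = 0.0901 + -0.0317i, |z|^2 = 0.0091
Iter 10: z = 0.0901 + -0.0317i, |z|^2 = 0.0091
Iter 11: z = 0.0901 + -0.0317i, |z|^2 = 0.0091
Iter 12: z = 0.0901 + -0.0317i, |z|^2 = 0.0091
Iter 13: z = 0.0901 + -0.0317i, |z|^2 = 0.0091
Iter 14: z = 0.0901 + -0.0317i, |z|^2 = 0.0091
Did not escape in 15 iterations → in set

Answer: yes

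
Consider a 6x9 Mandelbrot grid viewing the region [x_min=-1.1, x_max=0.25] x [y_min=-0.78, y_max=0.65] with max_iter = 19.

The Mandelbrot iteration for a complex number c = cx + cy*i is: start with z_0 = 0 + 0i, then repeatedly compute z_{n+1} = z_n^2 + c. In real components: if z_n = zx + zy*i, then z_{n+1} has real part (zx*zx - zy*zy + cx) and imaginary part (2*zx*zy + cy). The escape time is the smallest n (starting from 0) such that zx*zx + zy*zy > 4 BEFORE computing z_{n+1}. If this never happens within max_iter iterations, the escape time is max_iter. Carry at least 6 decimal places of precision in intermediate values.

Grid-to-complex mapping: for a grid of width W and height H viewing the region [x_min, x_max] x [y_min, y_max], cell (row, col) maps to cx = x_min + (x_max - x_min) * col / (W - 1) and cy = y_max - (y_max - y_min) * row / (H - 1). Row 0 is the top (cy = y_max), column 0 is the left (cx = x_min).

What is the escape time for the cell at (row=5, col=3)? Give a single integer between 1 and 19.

z_0 = 0 + 0i, c = -0.2900 + -0.2438i
Iter 1: z = -0.2900 + -0.2438i, |z|^2 = 0.1435
Iter 2: z = -0.2653 + -0.1024i, |z|^2 = 0.0809
Iter 3: z = -0.2301 + -0.1894i, |z|^2 = 0.0888
Iter 4: z = -0.2729 + -0.1566i, |z|^2 = 0.0990
Iter 5: z = -0.2400 + -0.1583i, |z|^2 = 0.0827
Iter 6: z = -0.2574 + -0.1678i, |z|^2 = 0.0944
Iter 7: z = -0.2519 + -0.1574i, |z|^2 = 0.0882
Iter 8: z = -0.2513 + -0.1645i, |z|^2 = 0.0902
Iter 9: z = -0.2539 + -0.1611i, |z|^2 = 0.0904
Iter 10: z = -0.2515 + -0.1620i, |z|^2 = 0.0895
Iter 11: z = -0.2530 + -0.1623i, |z|^2 = 0.0903
Iter 12: z = -0.2523 + -0.1616i, |z|^2 = 0.0898
Iter 13: z = -0.2525 + -0.1622i, |z|^2 = 0.0900
Iter 14: z = -0.2526 + -0.1619i, |z|^2 = 0.0900
Iter 15: z = -0.2524 + -0.1620i, |z|^2 = 0.0899
Iter 16: z = -0.2525 + -0.1620i, |z|^2 = 0.0900
Iter 17: z = -0.2525 + -0.1619i, |z|^2 = 0.0900
Iter 18: z = -0.2525 + -0.1620i, |z|^2 = 0.0900

Answer: 19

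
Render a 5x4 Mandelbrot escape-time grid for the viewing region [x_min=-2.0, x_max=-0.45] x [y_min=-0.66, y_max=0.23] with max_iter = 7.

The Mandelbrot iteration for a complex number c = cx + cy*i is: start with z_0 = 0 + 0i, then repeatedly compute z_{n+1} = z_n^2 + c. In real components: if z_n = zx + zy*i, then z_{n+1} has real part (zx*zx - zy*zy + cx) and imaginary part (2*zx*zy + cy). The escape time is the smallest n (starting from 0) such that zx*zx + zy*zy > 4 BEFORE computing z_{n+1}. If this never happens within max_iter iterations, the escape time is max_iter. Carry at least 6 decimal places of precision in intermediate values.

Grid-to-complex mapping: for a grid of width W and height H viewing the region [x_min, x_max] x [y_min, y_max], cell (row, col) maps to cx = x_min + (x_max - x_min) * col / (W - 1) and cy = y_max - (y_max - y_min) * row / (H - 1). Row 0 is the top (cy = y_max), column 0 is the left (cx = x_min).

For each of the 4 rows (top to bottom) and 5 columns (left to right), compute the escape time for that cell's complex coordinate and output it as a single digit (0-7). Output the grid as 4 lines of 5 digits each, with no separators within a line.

(row=0, col=0): c = -2.0000 + 0.2300i → escape time 1
(row=0, col=1): c = -1.6125 + 0.2300i → escape time 4
(row=0, col=2): c = -1.2250 + 0.2300i → escape time 7
(row=0, col=3): c = -0.8375 + 0.2300i → escape time 7
(row=0, col=4): c = -0.4500 + 0.2300i → escape time 7
(row=1, col=0): c = -2.0000 + -0.0667i → escape time 1
(row=1, col=1): c = -1.6125 + -0.0667i → escape time 6
(row=1, col=2): c = -1.2250 + -0.0667i → escape time 7
(row=1, col=3): c = -0.8375 + -0.0667i → escape time 7
(row=1, col=4): c = -0.4500 + -0.0667i → escape time 7
(row=2, col=0): c = -2.0000 + -0.3633i → escape time 1
(row=2, col=1): c = -1.6125 + -0.3633i → escape time 4
(row=2, col=2): c = -1.2250 + -0.3633i → escape time 7
(row=2, col=3): c = -0.8375 + -0.3633i → escape time 7
(row=2, col=4): c = -0.4500 + -0.3633i → escape time 7
(row=3, col=0): c = -2.0000 + -0.6600i → escape time 1
(row=3, col=1): c = -1.6125 + -0.6600i → escape time 3
(row=3, col=2): c = -1.2250 + -0.6600i → escape time 3
(row=3, col=3): c = -0.8375 + -0.6600i → escape time 5
(row=3, col=4): c = -0.4500 + -0.6600i → escape time 7

Answer: 14777
16777
14777
13357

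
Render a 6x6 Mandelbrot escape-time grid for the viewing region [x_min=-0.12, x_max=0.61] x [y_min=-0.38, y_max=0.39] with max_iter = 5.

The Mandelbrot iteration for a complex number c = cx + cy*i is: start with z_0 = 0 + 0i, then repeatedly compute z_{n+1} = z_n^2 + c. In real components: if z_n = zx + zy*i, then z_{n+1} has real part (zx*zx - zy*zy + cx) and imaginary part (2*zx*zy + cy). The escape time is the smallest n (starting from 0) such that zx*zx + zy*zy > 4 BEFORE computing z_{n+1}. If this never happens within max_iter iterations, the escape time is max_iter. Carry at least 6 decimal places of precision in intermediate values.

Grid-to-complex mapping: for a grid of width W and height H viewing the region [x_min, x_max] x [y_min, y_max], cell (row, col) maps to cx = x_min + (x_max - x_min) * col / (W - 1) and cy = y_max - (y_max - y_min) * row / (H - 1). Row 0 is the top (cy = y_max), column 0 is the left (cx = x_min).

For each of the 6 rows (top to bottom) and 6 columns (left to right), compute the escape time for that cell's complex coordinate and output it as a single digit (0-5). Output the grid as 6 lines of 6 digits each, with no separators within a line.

Answer: 555554
555554
555554
555554
555554
555554

Derivation:
(row=0, col=0): c = -0.1200 + 0.3900i → escape time 5
(row=0, col=1): c = 0.0260 + 0.3900i → escape time 5
(row=0, col=2): c = 0.1720 + 0.3900i → escape time 5
(row=0, col=3): c = 0.3180 + 0.3900i → escape time 5
(row=0, col=4): c = 0.4640 + 0.3900i → escape time 5
(row=0, col=5): c = 0.6100 + 0.3900i → escape time 4
(row=1, col=0): c = -0.1200 + 0.2360i → escape time 5
(row=1, col=1): c = 0.0260 + 0.2360i → escape time 5
(row=1, col=2): c = 0.1720 + 0.2360i → escape time 5
(row=1, col=3): c = 0.3180 + 0.2360i → escape time 5
(row=1, col=4): c = 0.4640 + 0.2360i → escape time 5
(row=1, col=5): c = 0.6100 + 0.2360i → escape time 4
(row=2, col=0): c = -0.1200 + 0.0820i → escape time 5
(row=2, col=1): c = 0.0260 + 0.0820i → escape time 5
(row=2, col=2): c = 0.1720 + 0.0820i → escape time 5
(row=2, col=3): c = 0.3180 + 0.0820i → escape time 5
(row=2, col=4): c = 0.4640 + 0.0820i → escape time 5
(row=2, col=5): c = 0.6100 + 0.0820i → escape time 4
(row=3, col=0): c = -0.1200 + -0.0720i → escape time 5
(row=3, col=1): c = 0.0260 + -0.0720i → escape time 5
(row=3, col=2): c = 0.1720 + -0.0720i → escape time 5
(row=3, col=3): c = 0.3180 + -0.0720i → escape time 5
(row=3, col=4): c = 0.4640 + -0.0720i → escape time 5
(row=3, col=5): c = 0.6100 + -0.0720i → escape time 4
(row=4, col=0): c = -0.1200 + -0.2260i → escape time 5
(row=4, col=1): c = 0.0260 + -0.2260i → escape time 5
(row=4, col=2): c = 0.1720 + -0.2260i → escape time 5
(row=4, col=3): c = 0.3180 + -0.2260i → escape time 5
(row=4, col=4): c = 0.4640 + -0.2260i → escape time 5
(row=4, col=5): c = 0.6100 + -0.2260i → escape time 4
(row=5, col=0): c = -0.1200 + -0.3800i → escape time 5
(row=5, col=1): c = 0.0260 + -0.3800i → escape time 5
(row=5, col=2): c = 0.1720 + -0.3800i → escape time 5
(row=5, col=3): c = 0.3180 + -0.3800i → escape time 5
(row=5, col=4): c = 0.4640 + -0.3800i → escape time 5
(row=5, col=5): c = 0.6100 + -0.3800i → escape time 4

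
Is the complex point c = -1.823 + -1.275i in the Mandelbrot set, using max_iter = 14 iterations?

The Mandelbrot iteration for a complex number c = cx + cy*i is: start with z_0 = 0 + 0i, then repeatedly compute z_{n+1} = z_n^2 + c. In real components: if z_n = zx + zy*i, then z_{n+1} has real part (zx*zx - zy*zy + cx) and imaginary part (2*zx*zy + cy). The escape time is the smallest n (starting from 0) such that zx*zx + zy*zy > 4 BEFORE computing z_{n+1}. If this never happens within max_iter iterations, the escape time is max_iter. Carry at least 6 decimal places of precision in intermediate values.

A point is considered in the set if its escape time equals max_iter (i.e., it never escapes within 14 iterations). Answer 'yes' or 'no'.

z_0 = 0 + 0i, c = -1.8230 + -1.2750i
Iter 1: z = -1.8230 + -1.2750i, |z|^2 = 4.9490
Escaped at iteration 1

Answer: no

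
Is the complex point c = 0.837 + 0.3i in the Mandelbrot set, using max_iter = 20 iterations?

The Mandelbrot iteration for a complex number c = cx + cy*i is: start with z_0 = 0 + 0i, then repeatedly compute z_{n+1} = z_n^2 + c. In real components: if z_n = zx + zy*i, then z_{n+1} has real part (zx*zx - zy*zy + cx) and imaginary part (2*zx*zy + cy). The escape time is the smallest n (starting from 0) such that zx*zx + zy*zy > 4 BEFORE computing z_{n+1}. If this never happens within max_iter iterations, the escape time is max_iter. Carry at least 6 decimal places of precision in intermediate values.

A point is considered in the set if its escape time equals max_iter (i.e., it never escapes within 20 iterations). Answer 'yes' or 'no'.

z_0 = 0 + 0i, c = 0.8370 + 0.3000i
Iter 1: z = 0.8370 + 0.3000i, |z|^2 = 0.7906
Iter 2: z = 1.4476 + 0.8022i, |z|^2 = 2.7390
Iter 3: z = 2.2889 + 2.6225i, |z|^2 = 12.1166
Escaped at iteration 3

Answer: no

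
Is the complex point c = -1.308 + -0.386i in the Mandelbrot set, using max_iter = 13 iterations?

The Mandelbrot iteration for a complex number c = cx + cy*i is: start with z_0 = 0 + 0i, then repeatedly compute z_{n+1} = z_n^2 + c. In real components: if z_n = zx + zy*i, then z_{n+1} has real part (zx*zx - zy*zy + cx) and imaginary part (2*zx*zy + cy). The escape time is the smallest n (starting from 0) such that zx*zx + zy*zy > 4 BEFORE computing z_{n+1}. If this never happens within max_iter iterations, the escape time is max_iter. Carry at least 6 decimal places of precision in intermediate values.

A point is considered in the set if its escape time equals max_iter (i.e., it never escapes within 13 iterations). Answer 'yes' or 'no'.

Answer: no

Derivation:
z_0 = 0 + 0i, c = -1.3080 + -0.3860i
Iter 1: z = -1.3080 + -0.3860i, |z|^2 = 1.8599
Iter 2: z = 0.2539 + 0.6238i, |z|^2 = 0.4535
Iter 3: z = -1.6326 + -0.0693i, |z|^2 = 2.6703
Iter 4: z = 1.3527 + -0.1598i, |z|^2 = 1.8554
Iter 5: z = 0.4964 + -0.8182i, |z|^2 = 0.9159
Iter 6: z = -1.7311 + -1.1983i, |z|^2 = 4.4326
Escaped at iteration 6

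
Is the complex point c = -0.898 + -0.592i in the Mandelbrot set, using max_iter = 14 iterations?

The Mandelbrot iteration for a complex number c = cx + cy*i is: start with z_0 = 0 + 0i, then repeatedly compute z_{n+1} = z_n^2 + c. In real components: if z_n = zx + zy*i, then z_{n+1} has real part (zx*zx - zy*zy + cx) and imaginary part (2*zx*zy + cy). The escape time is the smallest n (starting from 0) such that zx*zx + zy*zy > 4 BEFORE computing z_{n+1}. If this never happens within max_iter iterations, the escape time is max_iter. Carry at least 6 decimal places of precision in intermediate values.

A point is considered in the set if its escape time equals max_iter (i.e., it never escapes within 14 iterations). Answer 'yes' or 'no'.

z_0 = 0 + 0i, c = -0.8980 + -0.5920i
Iter 1: z = -0.8980 + -0.5920i, |z|^2 = 1.1569
Iter 2: z = -0.4421 + 0.4712i, |z|^2 = 0.4175
Iter 3: z = -0.9246 + -1.0086i, |z|^2 = 1.8723
Iter 4: z = -1.0604 + 1.2732i, |z|^2 = 2.7455
Iter 5: z = -1.3948 + -3.2922i, |z|^2 = 12.7838
Escaped at iteration 5

Answer: no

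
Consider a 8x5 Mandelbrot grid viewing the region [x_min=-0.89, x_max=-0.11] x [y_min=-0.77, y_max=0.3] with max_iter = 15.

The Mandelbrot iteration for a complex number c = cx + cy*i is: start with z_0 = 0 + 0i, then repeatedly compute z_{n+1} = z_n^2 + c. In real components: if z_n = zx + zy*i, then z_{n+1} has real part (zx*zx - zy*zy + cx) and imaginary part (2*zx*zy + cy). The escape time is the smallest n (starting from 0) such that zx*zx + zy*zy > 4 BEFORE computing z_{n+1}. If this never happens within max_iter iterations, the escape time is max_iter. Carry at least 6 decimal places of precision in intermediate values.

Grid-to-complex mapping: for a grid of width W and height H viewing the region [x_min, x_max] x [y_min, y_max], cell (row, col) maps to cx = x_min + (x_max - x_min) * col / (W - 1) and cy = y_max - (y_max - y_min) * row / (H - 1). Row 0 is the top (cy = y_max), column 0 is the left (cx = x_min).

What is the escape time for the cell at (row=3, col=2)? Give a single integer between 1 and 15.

z_0 = 0 + 0i, c = -0.6671 + -0.5025i
Iter 1: z = -0.6671 + -0.5025i, |z|^2 = 0.6976
Iter 2: z = -0.4746 + 0.1680i, |z|^2 = 0.2534
Iter 3: z = -0.4701 + -0.6619i, |z|^2 = 0.6592
Iter 4: z = -0.8843 + 0.1199i, |z|^2 = 0.7963
Iter 5: z = 0.1004 + -0.7146i, |z|^2 = 0.5207
Iter 6: z = -1.1677 + -0.6460i, |z|^2 = 1.7807
Iter 7: z = 0.2790 + 1.0061i, |z|^2 = 1.0901
Iter 8: z = -1.6015 + 0.0589i, |z|^2 = 2.5684
Iter 9: z = 1.8943 + -0.6911i, |z|^2 = 4.0661
Escaped at iteration 9

Answer: 9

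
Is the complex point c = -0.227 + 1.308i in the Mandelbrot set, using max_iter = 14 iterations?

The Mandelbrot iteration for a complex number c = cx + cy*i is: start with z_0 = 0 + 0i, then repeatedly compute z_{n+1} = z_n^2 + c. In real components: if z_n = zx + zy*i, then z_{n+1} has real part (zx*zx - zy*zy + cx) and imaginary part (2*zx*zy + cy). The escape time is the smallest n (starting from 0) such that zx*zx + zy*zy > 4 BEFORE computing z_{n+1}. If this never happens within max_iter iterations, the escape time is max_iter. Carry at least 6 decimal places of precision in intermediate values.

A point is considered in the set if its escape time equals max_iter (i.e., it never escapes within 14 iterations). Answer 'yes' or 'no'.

z_0 = 0 + 0i, c = -0.2270 + 1.3080i
Iter 1: z = -0.2270 + 1.3080i, |z|^2 = 1.7624
Iter 2: z = -1.8863 + 0.7142i, |z|^2 = 4.0683
Escaped at iteration 2

Answer: no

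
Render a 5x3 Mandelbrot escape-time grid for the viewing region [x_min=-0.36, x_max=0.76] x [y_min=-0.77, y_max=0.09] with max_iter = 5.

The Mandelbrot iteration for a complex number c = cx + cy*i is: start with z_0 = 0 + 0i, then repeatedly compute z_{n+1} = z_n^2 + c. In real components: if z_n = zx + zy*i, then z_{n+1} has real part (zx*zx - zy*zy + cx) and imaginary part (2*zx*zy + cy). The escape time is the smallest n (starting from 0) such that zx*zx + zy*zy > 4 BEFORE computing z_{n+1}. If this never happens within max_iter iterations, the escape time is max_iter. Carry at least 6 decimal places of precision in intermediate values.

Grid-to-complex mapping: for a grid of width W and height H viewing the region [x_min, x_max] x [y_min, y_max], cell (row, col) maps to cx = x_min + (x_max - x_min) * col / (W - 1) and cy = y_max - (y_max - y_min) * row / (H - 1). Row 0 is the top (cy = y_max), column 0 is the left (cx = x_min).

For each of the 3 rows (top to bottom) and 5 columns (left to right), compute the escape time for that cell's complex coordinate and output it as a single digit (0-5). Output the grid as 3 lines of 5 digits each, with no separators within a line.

(row=0, col=0): c = -0.3600 + 0.0900i → escape time 5
(row=0, col=1): c = -0.0800 + 0.0900i → escape time 5
(row=0, col=2): c = 0.2000 + 0.0900i → escape time 5
(row=0, col=3): c = 0.4800 + 0.0900i → escape time 5
(row=0, col=4): c = 0.7600 + 0.0900i → escape time 3
(row=1, col=0): c = -0.3600 + -0.3400i → escape time 5
(row=1, col=1): c = -0.0800 + -0.3400i → escape time 5
(row=1, col=2): c = 0.2000 + -0.3400i → escape time 5
(row=1, col=3): c = 0.4800 + -0.3400i → escape time 5
(row=1, col=4): c = 0.7600 + -0.3400i → escape time 3
(row=2, col=0): c = -0.3600 + -0.7700i → escape time 5
(row=2, col=1): c = -0.0800 + -0.7700i → escape time 5
(row=2, col=2): c = 0.2000 + -0.7700i → escape time 5
(row=2, col=3): c = 0.4800 + -0.7700i → escape time 3
(row=2, col=4): c = 0.7600 + -0.7700i → escape time 2

Answer: 55553
55553
55532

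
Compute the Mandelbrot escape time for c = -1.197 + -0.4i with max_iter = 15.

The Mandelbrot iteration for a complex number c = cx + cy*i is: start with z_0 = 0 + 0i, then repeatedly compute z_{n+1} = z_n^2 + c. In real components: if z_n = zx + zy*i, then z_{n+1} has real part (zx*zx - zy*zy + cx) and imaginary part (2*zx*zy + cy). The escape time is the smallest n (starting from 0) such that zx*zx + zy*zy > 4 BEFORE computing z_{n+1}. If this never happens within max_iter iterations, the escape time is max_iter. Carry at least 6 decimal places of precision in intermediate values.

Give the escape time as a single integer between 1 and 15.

z_0 = 0 + 0i, c = -1.1970 + -0.4000i
Iter 1: z = -1.1970 + -0.4000i, |z|^2 = 1.5928
Iter 2: z = 0.0758 + 0.5576i, |z|^2 = 0.3167
Iter 3: z = -1.5022 + -0.3155i, |z|^2 = 2.3560
Iter 4: z = 0.9600 + 0.5477i, |z|^2 = 1.2216
Iter 5: z = -0.5754 + 0.6517i, |z|^2 = 0.7558
Iter 6: z = -1.2906 + -1.1500i, |z|^2 = 2.9880
Iter 7: z = -0.8538 + 2.5682i, |z|^2 = 7.3248
Escaped at iteration 7

Answer: 7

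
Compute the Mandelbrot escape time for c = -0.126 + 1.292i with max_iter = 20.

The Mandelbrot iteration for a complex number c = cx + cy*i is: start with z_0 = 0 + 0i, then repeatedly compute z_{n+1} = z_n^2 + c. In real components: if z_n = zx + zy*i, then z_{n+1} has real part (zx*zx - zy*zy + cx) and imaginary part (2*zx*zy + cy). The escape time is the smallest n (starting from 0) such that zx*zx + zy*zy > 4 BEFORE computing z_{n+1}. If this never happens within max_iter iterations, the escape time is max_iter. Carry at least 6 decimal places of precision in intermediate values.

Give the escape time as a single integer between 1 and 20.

z_0 = 0 + 0i, c = -0.1260 + 1.2920i
Iter 1: z = -0.1260 + 1.2920i, |z|^2 = 1.6851
Iter 2: z = -1.7794 + 0.9664i, |z|^2 = 4.1002
Escaped at iteration 2

Answer: 2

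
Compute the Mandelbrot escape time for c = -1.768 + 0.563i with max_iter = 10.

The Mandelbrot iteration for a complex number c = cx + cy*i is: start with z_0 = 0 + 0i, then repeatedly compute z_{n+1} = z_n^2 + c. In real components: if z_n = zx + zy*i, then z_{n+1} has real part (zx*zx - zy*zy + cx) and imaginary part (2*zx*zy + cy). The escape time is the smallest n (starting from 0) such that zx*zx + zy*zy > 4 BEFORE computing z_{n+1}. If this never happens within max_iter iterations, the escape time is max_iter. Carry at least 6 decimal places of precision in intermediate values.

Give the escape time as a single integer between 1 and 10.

Answer: 3

Derivation:
z_0 = 0 + 0i, c = -1.7680 + 0.5630i
Iter 1: z = -1.7680 + 0.5630i, |z|^2 = 3.4428
Iter 2: z = 1.0409 + -1.4278i, |z|^2 = 3.1219
Iter 3: z = -2.7231 + -2.4092i, |z|^2 = 13.2197
Escaped at iteration 3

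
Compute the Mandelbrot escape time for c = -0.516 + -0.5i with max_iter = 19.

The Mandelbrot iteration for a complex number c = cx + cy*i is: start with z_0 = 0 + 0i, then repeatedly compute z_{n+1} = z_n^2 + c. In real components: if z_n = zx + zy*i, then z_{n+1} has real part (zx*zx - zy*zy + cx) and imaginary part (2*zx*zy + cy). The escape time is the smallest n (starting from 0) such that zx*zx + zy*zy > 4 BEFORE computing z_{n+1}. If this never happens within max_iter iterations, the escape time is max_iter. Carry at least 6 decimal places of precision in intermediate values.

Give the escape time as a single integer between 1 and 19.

z_0 = 0 + 0i, c = -0.5160 + -0.5000i
Iter 1: z = -0.5160 + -0.5000i, |z|^2 = 0.5163
Iter 2: z = -0.4997 + 0.0160i, |z|^2 = 0.2500
Iter 3: z = -0.2665 + -0.5160i, |z|^2 = 0.3373
Iter 4: z = -0.7112 + -0.2250i, |z|^2 = 0.5564
Iter 5: z = -0.0608 + -0.1800i, |z|^2 = 0.0361
Iter 6: z = -0.5447 + -0.4781i, |z|^2 = 0.5253
Iter 7: z = -0.4479 + 0.0209i, |z|^2 = 0.2010
Iter 8: z = -0.3158 + -0.5187i, |z|^2 = 0.3688
Iter 9: z = -0.6853 + -0.1724i, |z|^2 = 0.4993
Iter 10: z = -0.0761 + -0.2638i, |z|^2 = 0.0754
Iter 11: z = -0.5798 + -0.4599i, |z|^2 = 0.5476
Iter 12: z = -0.3913 + 0.0332i, |z|^2 = 0.1542
Iter 13: z = -0.3640 + -0.5260i, |z|^2 = 0.4092
Iter 14: z = -0.6602 + -0.1171i, |z|^2 = 0.4496
Iter 15: z = -0.0938 + -0.3454i, |z|^2 = 0.1281
Iter 16: z = -0.6265 + -0.4352i, |z|^2 = 0.5819
Iter 17: z = -0.3129 + 0.0453i, |z|^2 = 0.1000
Iter 18: z = -0.4201 + -0.5283i, |z|^2 = 0.4557

Answer: 19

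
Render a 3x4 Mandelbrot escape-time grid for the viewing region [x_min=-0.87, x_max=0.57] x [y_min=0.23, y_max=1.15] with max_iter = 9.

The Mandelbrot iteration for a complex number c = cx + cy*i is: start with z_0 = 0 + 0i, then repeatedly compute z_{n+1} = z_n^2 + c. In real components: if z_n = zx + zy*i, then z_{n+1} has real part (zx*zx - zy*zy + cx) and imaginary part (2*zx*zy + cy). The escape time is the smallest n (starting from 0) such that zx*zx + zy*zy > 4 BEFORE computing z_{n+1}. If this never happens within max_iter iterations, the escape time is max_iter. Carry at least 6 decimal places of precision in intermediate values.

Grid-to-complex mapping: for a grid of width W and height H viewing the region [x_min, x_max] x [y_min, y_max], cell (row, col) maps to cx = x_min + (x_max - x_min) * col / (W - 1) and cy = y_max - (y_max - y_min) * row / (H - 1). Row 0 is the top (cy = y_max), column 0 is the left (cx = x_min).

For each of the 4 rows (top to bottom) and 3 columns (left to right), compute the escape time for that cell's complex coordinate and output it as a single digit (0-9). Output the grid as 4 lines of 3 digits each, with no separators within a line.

Answer: 352
493
594
994

Derivation:
(row=0, col=0): c = -0.8700 + 1.1500i → escape time 3
(row=0, col=1): c = -0.1500 + 1.1500i → escape time 5
(row=0, col=2): c = 0.5700 + 1.1500i → escape time 2
(row=1, col=0): c = -0.8700 + 0.8433i → escape time 4
(row=1, col=1): c = -0.1500 + 0.8433i → escape time 9
(row=1, col=2): c = 0.5700 + 0.8433i → escape time 3
(row=2, col=0): c = -0.8700 + 0.5367i → escape time 5
(row=2, col=1): c = -0.1500 + 0.5367i → escape time 9
(row=2, col=2): c = 0.5700 + 0.5367i → escape time 4
(row=3, col=0): c = -0.8700 + 0.2300i → escape time 9
(row=3, col=1): c = -0.1500 + 0.2300i → escape time 9
(row=3, col=2): c = 0.5700 + 0.2300i → escape time 4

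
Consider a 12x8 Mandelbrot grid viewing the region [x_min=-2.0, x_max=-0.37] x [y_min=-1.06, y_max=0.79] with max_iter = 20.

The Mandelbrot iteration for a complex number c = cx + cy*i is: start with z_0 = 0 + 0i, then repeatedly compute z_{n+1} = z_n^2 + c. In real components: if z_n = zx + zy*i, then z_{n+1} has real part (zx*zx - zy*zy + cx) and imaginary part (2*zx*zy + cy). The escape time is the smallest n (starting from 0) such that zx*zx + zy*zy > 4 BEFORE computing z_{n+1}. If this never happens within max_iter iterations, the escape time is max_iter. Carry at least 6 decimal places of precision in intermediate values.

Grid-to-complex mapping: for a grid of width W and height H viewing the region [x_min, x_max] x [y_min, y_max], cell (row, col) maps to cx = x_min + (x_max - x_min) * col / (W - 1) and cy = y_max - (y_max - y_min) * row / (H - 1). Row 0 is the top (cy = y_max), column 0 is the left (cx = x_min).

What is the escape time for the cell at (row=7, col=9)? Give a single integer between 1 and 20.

Answer: 3

Derivation:
z_0 = 0 + 0i, c = -0.6664 + -1.0600i
Iter 1: z = -0.6664 + -1.0600i, |z|^2 = 1.5676
Iter 2: z = -1.3459 + 0.3527i, |z|^2 = 1.9359
Iter 3: z = 1.0208 + -2.0094i, |z|^2 = 5.0796
Escaped at iteration 3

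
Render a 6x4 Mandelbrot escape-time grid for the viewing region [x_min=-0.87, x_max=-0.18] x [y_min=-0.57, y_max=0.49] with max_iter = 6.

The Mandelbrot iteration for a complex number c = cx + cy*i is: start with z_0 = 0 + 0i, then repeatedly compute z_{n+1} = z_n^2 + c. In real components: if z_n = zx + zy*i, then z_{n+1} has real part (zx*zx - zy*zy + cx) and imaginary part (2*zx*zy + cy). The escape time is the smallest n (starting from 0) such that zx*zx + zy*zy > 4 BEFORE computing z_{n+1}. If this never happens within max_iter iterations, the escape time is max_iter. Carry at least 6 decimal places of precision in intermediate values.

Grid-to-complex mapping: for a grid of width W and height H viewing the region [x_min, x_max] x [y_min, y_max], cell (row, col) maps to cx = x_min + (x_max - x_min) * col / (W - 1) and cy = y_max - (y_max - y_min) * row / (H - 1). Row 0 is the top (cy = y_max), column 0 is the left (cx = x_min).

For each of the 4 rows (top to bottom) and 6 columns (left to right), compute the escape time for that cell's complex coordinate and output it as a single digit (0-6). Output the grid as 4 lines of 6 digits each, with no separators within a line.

(row=0, col=0): c = -0.8700 + 0.4900i → escape time 6
(row=0, col=1): c = -0.7320 + 0.4900i → escape time 6
(row=0, col=2): c = -0.5940 + 0.4900i → escape time 6
(row=0, col=3): c = -0.4560 + 0.4900i → escape time 6
(row=0, col=4): c = -0.3180 + 0.4900i → escape time 6
(row=0, col=5): c = -0.1800 + 0.4900i → escape time 6
(row=1, col=0): c = -0.8700 + 0.1367i → escape time 6
(row=1, col=1): c = -0.7320 + 0.1367i → escape time 6
(row=1, col=2): c = -0.5940 + 0.1367i → escape time 6
(row=1, col=3): c = -0.4560 + 0.1367i → escape time 6
(row=1, col=4): c = -0.3180 + 0.1367i → escape time 6
(row=1, col=5): c = -0.1800 + 0.1367i → escape time 6
(row=2, col=0): c = -0.8700 + -0.2167i → escape time 6
(row=2, col=1): c = -0.7320 + -0.2167i → escape time 6
(row=2, col=2): c = -0.5940 + -0.2167i → escape time 6
(row=2, col=3): c = -0.4560 + -0.2167i → escape time 6
(row=2, col=4): c = -0.3180 + -0.2167i → escape time 6
(row=2, col=5): c = -0.1800 + -0.2167i → escape time 6
(row=3, col=0): c = -0.8700 + -0.5700i → escape time 5
(row=3, col=1): c = -0.7320 + -0.5700i → escape time 6
(row=3, col=2): c = -0.5940 + -0.5700i → escape time 6
(row=3, col=3): c = -0.4560 + -0.5700i → escape time 6
(row=3, col=4): c = -0.3180 + -0.5700i → escape time 6
(row=3, col=5): c = -0.1800 + -0.5700i → escape time 6

Answer: 666666
666666
666666
566666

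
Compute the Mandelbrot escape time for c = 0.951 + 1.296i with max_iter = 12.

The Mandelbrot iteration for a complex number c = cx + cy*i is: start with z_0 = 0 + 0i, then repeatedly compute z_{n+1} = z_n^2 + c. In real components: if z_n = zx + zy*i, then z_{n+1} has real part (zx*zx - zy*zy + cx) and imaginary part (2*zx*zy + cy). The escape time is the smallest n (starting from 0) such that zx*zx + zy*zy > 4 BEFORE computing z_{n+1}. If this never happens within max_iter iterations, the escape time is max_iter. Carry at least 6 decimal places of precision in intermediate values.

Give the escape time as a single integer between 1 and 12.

Answer: 2

Derivation:
z_0 = 0 + 0i, c = 0.9510 + 1.2960i
Iter 1: z = 0.9510 + 1.2960i, |z|^2 = 2.5840
Iter 2: z = 0.1758 + 3.7610i, |z|^2 = 14.1760
Escaped at iteration 2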